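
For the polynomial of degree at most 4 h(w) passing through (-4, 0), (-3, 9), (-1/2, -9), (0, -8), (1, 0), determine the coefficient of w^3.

Build the Lagrange basis polynomials:
L_0(w) = (w + 3)(w + 1/2)w(w - 1) / [70] = (1/70)w^4 + (1/28)w^3 - (1/35)w^2 - (3/140)w
L_1(w) = (w + 4)(w + 1/2)w(w - 1) / [-30] = -(1/30)w^4 - (7/60)w^3 + (1/12)w^2 + (1/15)w
L_2(w) = (w + 4)(w + 3)w(w - 1) / [105/16] = (16/105)w^4 + (32/35)w^3 + (16/21)w^2 - (64/35)w
L_3(w) = (w + 4)(w + 3)(w + 1/2)(w - 1) / [-6] = -(1/6)w^4 - (13/12)w^3 - (4/3)w^2 + (19/12)w + 1
L_4(w) = (w + 4)(w + 3)(w + 1/2)w / [30] = (1/30)w^4 + (1/4)w^3 + (31/60)w^2 + (1/5)w
h(w) = 0·L_0 + 9·L_1 + (-9)·L_2 + (-8)·L_3 + 0·L_4
Only the coefficient of w^3 is needed; take it from each L_i and combine:
0·(1/28) + 9·(-7/60) + (-9)·(32/35) + (-8)·(-13/12) + 0·(1/4) = -257/420

-257/420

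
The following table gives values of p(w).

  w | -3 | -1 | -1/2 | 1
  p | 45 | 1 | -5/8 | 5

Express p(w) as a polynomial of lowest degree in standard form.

L_0(w) = (w + 1)(w + 1/2)(w - 1) / [-20] = -(1/20)w^3 - (1/40)w^2 + (1/20)w + 1/40
L_1(w) = (w + 3)(w + 1/2)(w - 1) / [2] = (1/2)w^3 + (5/4)w^2 - w - 3/4
L_2(w) = (w + 3)(w + 1)(w - 1) / [-15/8] = -(8/15)w^3 - (8/5)w^2 + (8/15)w + 8/5
L_3(w) = (w + 3)(w + 1)(w + 1/2) / [12] = (1/12)w^3 + (3/8)w^2 + (5/12)w + 1/8
p(w) = 45·L_0 + 1·L_1 + (-5/8)·L_2 + 5·L_3
  45·L_0(w) = -(9/4)w^3 - (9/8)w^2 + (9/4)w + 9/8
  1·L_1(w) = (1/2)w^3 + (5/4)w^2 - w - 3/4
  (-5/8)·L_2(w) = (1/3)w^3 + w^2 - (1/3)w - 1
  5·L_3(w) = (5/12)w^3 + (15/8)w^2 + (25/12)w + 5/8
Adding term by term: -w^3 + 3w^2 + 3w

p(w) = -w^3 + 3w^2 + 3w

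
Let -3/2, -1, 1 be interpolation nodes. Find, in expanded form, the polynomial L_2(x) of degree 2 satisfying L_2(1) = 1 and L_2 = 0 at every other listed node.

L_2(x) = (x + 3/2)(x + 1) / [(5/2)·(2)]
       = (x^2 + (5/2)x + 3/2) / (5)

L_2(x) = (1/5)x^2 + (1/2)x + 3/10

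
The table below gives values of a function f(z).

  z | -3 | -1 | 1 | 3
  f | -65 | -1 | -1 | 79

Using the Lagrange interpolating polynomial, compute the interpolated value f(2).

L_0(2) = (3)·(1)·(-1)/[(-2)·(-4)·(-6)] = 1/16
L_1(2) = (5)·(1)·(-1)/[(2)·(-2)·(-4)] = -5/16
L_2(2) = (5)·(3)·(-1)/[(4)·(2)·(-2)] = 15/16
L_3(2) = (5)·(3)·(1)/[(6)·(4)·(2)] = 5/16
Sum: (-65)·(1/16) + (-1)·(-5/16) + (-1)·(15/16) + 79·(5/16) = 20

20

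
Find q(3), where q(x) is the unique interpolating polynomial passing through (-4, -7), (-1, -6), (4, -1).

-7/3

L_0(3) = (4)·(-1)/[(-3)·(-8)] = -1/6
L_1(3) = (7)·(-1)/[(3)·(-5)] = 7/15
L_2(3) = (7)·(4)/[(8)·(5)] = 7/10
Sum: (-7)·(-1/6) + (-6)·(7/15) + (-1)·(7/10) = -7/3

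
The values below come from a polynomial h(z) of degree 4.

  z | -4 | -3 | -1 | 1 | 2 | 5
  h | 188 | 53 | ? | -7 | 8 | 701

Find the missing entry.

-1

The 5 known values determine h uniquely (degree ≤ 4).
Evaluate each Lagrange basis at z = -1:
L_0(-1) = (2)·(-2)·(-3)·(-6)/[(-1)·(-5)·(-6)·(-9)] = -4/15
L_1(-1) = (3)·(-2)·(-3)·(-6)/[(1)·(-4)·(-5)·(-8)] = 27/40
L_2(-1) = (3)·(2)·(-3)·(-6)/[(5)·(4)·(-1)·(-4)] = 27/20
L_3(-1) = (3)·(2)·(-2)·(-6)/[(6)·(5)·(1)·(-3)] = -4/5
L_4(-1) = (3)·(2)·(-2)·(-3)/[(9)·(8)·(4)·(3)] = 1/24
Sum: 188·(-4/15) + 53·(27/40) + (-7)·(27/20) + 8·(-4/5) + 701·(1/24) = -1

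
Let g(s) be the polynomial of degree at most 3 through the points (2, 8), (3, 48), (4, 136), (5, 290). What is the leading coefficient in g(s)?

Build the Lagrange basis polynomials:
L_0(s) = (s - 3)(s - 4)(s - 5) / [-6] = -(1/6)s^3 + 2s^2 - (47/6)s + 10
L_1(s) = (s - 2)(s - 4)(s - 5) / [2] = (1/2)s^3 - (11/2)s^2 + 19s - 20
L_2(s) = (s - 2)(s - 3)(s - 5) / [-2] = -(1/2)s^3 + 5s^2 - (31/2)s + 15
L_3(s) = (s - 2)(s - 3)(s - 4) / [6] = (1/6)s^3 - (3/2)s^2 + (13/3)s - 4
g(s) = 8·L_0 + 48·L_1 + 136·L_2 + 290·L_3
Only the coefficient of s^3 is needed; take it from each L_i and combine:
8·(-1/6) + 48·(1/2) + 136·(-1/2) + 290·(1/6) = 3

3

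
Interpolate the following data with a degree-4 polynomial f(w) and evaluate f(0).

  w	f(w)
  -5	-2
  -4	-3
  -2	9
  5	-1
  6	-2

827/42

Using Newton's divided-difference form:
f[-5,-4] = (-3 - (-2)) / (-4 - (-5)) = -1
f[-4,-2] = (9 - (-3)) / (-2 - (-4)) = 6
f[-2,5] = (-1 - 9) / (5 - (-2)) = -10/7
f[5,6] = (-2 - (-1)) / (6 - 5) = -1
f[-5,-4,-2] = (6 - (-1)) / (-2 - (-5)) = 7/3
f[-4,-2,5] = (-10/7 - 6) / (5 - (-4)) = -52/63
f[-2,5,6] = (-1 - (-10/7)) / (6 - (-2)) = 3/56
f[-5,-4,-2,5] = (-52/63 - 7/3) / (5 - (-5)) = -199/630
f[-4,-2,5,6] = (3/56 - (-52/63)) / (6 - (-4)) = 443/5040
f[-5,-4,-2,5,6] = (443/5040 - (-199/630)) / (6 - (-5)) = 37/1008
f(0) = -2 + (-1)·(5) + (7/3)·(5)·(4) + (-199/630)·(5)·(4)·(2) + (37/1008)·(5)·(4)·(2)·(-5) = 827/42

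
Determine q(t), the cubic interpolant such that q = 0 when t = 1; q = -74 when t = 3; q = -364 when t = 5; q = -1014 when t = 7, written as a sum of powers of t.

q(t) = -3t^3 + 2t + 1

Build the Lagrange basis polynomials:
L_0(t) = (t - 3)(t - 5)(t - 7) / [-48] = -(1/48)t^3 + (5/16)t^2 - (71/48)t + 35/16
L_1(t) = (t - 1)(t - 5)(t - 7) / [16] = (1/16)t^3 - (13/16)t^2 + (47/16)t - 35/16
L_2(t) = (t - 1)(t - 3)(t - 7) / [-16] = -(1/16)t^3 + (11/16)t^2 - (31/16)t + 21/16
L_3(t) = (t - 1)(t - 3)(t - 5) / [48] = (1/48)t^3 - (3/16)t^2 + (23/48)t - 5/16
q(t) = 0·L_0 + (-74)·L_1 + (-364)·L_2 + (-1014)·L_3
  0·L_0(t) = 0
  (-74)·L_1(t) = -(37/8)t^3 + (481/8)t^2 - (1739/8)t + 1295/8
  (-364)·L_2(t) = (91/4)t^3 - (1001/4)t^2 + (2821/4)t - 1911/4
  (-1014)·L_3(t) = -(169/8)t^3 + (1521/8)t^2 - (3887/8)t + 2535/8
Adding term by term: -3t^3 + 2t + 1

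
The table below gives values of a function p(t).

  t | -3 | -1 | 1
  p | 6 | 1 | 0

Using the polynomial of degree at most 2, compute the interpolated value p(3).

3

L_0(3) = (4)·(2)/[(-2)·(-4)] = 1
L_1(3) = (6)·(2)/[(2)·(-2)] = -3
L_2(3) = (6)·(4)/[(4)·(2)] = 3
Sum: 6·(1) + 1·(-3) + 0 = 3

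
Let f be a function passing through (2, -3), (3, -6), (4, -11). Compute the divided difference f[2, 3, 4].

-1

f[2,3] = (-6 - (-3)) / (3 - 2) = -3
f[3,4] = (-11 - (-6)) / (4 - 3) = -5
f[2,3,4] = (-5 - (-3)) / (4 - 2) = -1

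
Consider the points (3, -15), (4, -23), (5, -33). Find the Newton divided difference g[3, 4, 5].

g[3,4] = (-23 - (-15)) / (4 - 3) = -8
g[4,5] = (-33 - (-23)) / (5 - 4) = -10
g[3,4,5] = (-10 - (-8)) / (5 - 3) = -1

-1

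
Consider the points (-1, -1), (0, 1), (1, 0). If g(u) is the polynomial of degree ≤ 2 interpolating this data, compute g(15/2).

Evaluate each Lagrange basis at u = 15/2:
L_0(15/2) = (15/2)·(13/2)/[(-1)·(-2)] = 195/8
L_1(15/2) = (17/2)·(13/2)/[(1)·(-1)] = -221/4
L_2(15/2) = (17/2)·(15/2)/[(2)·(1)] = 255/8
Sum: (-1)·(195/8) + 1·(-221/4) + 0 = -637/8

-637/8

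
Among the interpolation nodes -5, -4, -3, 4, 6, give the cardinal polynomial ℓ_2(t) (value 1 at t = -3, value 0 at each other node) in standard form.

ℓ_2(t) = (t + 5)(t + 4)(t - 4)(t - 6) / [(2)·(1)·(-7)·(-9)]
       = (t^4 - t^3 - 46t^2 + 16t + 480) / (126)

ℓ_2(t) = (1/126)t^4 - (1/126)t^3 - (23/63)t^2 + (8/63)t + 80/21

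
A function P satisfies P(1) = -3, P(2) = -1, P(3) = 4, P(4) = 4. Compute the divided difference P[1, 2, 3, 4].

P[1,2] = (-1 - (-3)) / (2 - 1) = 2
P[2,3] = (4 - (-1)) / (3 - 2) = 5
P[3,4] = (4 - 4) / (4 - 3) = 0
P[1,2,3] = (5 - 2) / (3 - 1) = 3/2
P[2,3,4] = (0 - 5) / (4 - 2) = -5/2
P[1,2,3,4] = (-5/2 - 3/2) / (4 - 1) = -4/3

-4/3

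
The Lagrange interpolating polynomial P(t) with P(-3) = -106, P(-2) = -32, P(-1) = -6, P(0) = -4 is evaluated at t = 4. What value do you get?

L_0(4) = (6)·(5)·(4)/[(-1)·(-2)·(-3)] = -20
L_1(4) = (7)·(5)·(4)/[(1)·(-1)·(-2)] = 70
L_2(4) = (7)·(6)·(4)/[(2)·(1)·(-1)] = -84
L_3(4) = (7)·(6)·(5)/[(3)·(2)·(1)] = 35
Sum: (-106)·(-20) + (-32)·(70) + (-6)·(-84) + (-4)·(35) = 244

244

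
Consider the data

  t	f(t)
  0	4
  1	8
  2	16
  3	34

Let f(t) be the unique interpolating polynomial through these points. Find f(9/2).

Evaluate each Lagrange basis at t = 9/2:
L_0(9/2) = (7/2)·(5/2)·(3/2)/[(-1)·(-2)·(-3)] = -35/16
L_1(9/2) = (9/2)·(5/2)·(3/2)/[(1)·(-1)·(-2)] = 135/16
L_2(9/2) = (9/2)·(7/2)·(3/2)/[(2)·(1)·(-1)] = -189/16
L_3(9/2) = (9/2)·(7/2)·(5/2)/[(3)·(2)·(1)] = 105/16
Sum: 4·(-35/16) + 8·(135/16) + 16·(-189/16) + 34·(105/16) = 743/8

743/8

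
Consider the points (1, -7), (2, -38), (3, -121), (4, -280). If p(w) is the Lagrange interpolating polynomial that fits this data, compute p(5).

-539

Evaluate each Lagrange basis at w = 5:
L_0(5) = (3)·(2)·(1)/[(-1)·(-2)·(-3)] = -1
L_1(5) = (4)·(2)·(1)/[(1)·(-1)·(-2)] = 4
L_2(5) = (4)·(3)·(1)/[(2)·(1)·(-1)] = -6
L_3(5) = (4)·(3)·(2)/[(3)·(2)·(1)] = 4
Sum: (-7)·(-1) + (-38)·(4) + (-121)·(-6) + (-280)·(4) = -539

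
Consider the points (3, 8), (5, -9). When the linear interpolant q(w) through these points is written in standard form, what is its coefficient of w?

-17/2

The leading coefficient equals the top divided difference q[3,5].
q[3,5] = (-9 - 8) / (5 - 3) = -17/2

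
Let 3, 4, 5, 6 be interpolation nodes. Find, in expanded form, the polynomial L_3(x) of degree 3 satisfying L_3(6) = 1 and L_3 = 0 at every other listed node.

L_3(x) = (x - 3)(x - 4)(x - 5) / [(3)·(2)·(1)]
       = (x^3 - 12x^2 + 47x - 60) / (6)

L_3(x) = (1/6)x^3 - 2x^2 + (47/6)x - 10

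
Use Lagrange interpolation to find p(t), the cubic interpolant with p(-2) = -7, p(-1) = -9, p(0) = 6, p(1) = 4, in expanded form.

p(t) = -(17/3)t^3 - (17/2)t^2 + (73/6)t + 6

Build the Lagrange basis polynomials:
L_0(t) = (t + 1)t(t - 1) / [-6] = -(1/6)t^3 + (1/6)t
L_1(t) = (t + 2)t(t - 1) / [2] = (1/2)t^3 + (1/2)t^2 - t
L_2(t) = (t + 2)(t + 1)(t - 1) / [-2] = -(1/2)t^3 - t^2 + (1/2)t + 1
L_3(t) = (t + 2)(t + 1)t / [6] = (1/6)t^3 + (1/2)t^2 + (1/3)t
p(t) = (-7)·L_0 + (-9)·L_1 + 6·L_2 + 4·L_3
  (-7)·L_0(t) = (7/6)t^3 - (7/6)t
  (-9)·L_1(t) = -(9/2)t^3 - (9/2)t^2 + 9t
  6·L_2(t) = -3t^3 - 6t^2 + 3t + 6
  4·L_3(t) = (2/3)t^3 + 2t^2 + (4/3)t
Adding term by term: -(17/3)t^3 - (17/2)t^2 + (73/6)t + 6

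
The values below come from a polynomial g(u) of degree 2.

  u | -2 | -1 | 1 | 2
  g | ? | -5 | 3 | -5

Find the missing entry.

The 3 known values determine g uniquely (degree ≤ 2).
Evaluate each Lagrange basis at u = -2:
L_0(-2) = (-3)·(-4)/[(-2)·(-3)] = 2
L_1(-2) = (-1)·(-4)/[(2)·(-1)] = -2
L_2(-2) = (-1)·(-3)/[(3)·(1)] = 1
Sum: (-5)·(2) + 3·(-2) + (-5)·(1) = -21

-21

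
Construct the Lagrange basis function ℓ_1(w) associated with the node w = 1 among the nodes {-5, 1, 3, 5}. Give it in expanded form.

ℓ_1(w) = (w + 5)(w - 3)(w - 5) / [(6)·(-2)·(-4)]
       = (w^3 - 3w^2 - 25w + 75) / (48)

ℓ_1(w) = (1/48)w^3 - (1/16)w^2 - (25/48)w + 25/16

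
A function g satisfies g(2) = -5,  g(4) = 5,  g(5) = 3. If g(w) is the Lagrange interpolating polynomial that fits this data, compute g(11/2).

Evaluate each Lagrange basis at w = 11/2:
L_0(11/2) = (3/2)·(1/2)/[(-2)·(-3)] = 1/8
L_1(11/2) = (7/2)·(1/2)/[(2)·(-1)] = -7/8
L_2(11/2) = (7/2)·(3/2)/[(3)·(1)] = 7/4
Sum: (-5)·(1/8) + 5·(-7/8) + 3·(7/4) = 1/4

1/4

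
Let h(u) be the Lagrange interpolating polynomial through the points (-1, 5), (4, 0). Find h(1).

L_0(1) = (-3)/[(-5)] = 3/5
L_1(1) = (2)/[(5)] = 2/5
Sum: 5·(3/5) + 0 = 3

3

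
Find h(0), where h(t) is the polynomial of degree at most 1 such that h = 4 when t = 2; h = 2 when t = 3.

Evaluate each Lagrange basis at t = 0:
L_0(0) = (-3)/[(-1)] = 3
L_1(0) = (-2)/[(1)] = -2
Sum: 4·(3) + 2·(-2) = 8

8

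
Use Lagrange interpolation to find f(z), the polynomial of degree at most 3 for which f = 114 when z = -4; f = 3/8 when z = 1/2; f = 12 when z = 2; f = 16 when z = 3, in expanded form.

f(z) = -z^3 + 4z^2 + 3z - 2

Build the Lagrange basis polynomials:
L_0(z) = (z - 1/2)(z - 2)(z - 3) / [-189] = -(1/189)z^3 + (11/378)z^2 - (17/378)z + 1/63
L_1(z) = (z + 4)(z - 2)(z - 3) / [135/8] = (8/135)z^3 - (8/135)z^2 - (112/135)z + 64/45
L_2(z) = (z + 4)(z - 1/2)(z - 3) / [-9] = -(1/9)z^3 - (1/18)z^2 + (25/18)z - 2/3
L_3(z) = (z + 4)(z - 1/2)(z - 2) / [35/2] = (2/35)z^3 + (3/35)z^2 - (18/35)z + 8/35
f(z) = 114·L_0 + (3/8)·L_1 + 12·L_2 + 16·L_3
  114·L_0(z) = -(38/63)z^3 + (209/63)z^2 - (323/63)z + 38/21
  (3/8)·L_1(z) = (1/45)z^3 - (1/45)z^2 - (14/45)z + 8/15
  12·L_2(z) = -(4/3)z^3 - (2/3)z^2 + (50/3)z - 8
  16·L_3(z) = (32/35)z^3 + (48/35)z^2 - (288/35)z + 128/35
Adding term by term: -z^3 + 4z^2 + 3z - 2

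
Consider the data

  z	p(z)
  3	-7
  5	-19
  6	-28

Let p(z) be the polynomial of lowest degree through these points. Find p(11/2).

-93/4

Evaluate each Lagrange basis at z = 11/2:
L_0(11/2) = (1/2)·(-1/2)/[(-2)·(-3)] = -1/24
L_1(11/2) = (5/2)·(-1/2)/[(2)·(-1)] = 5/8
L_2(11/2) = (5/2)·(1/2)/[(3)·(1)] = 5/12
Sum: (-7)·(-1/24) + (-19)·(5/8) + (-28)·(5/12) = -93/4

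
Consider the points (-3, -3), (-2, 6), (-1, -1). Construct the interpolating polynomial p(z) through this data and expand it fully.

Newton's divided differences:
p[-3,-2] = (6 - (-3)) / (-2 - (-3)) = 9
p[-2,-1] = (-1 - 6) / (-1 - (-2)) = -7
p[-3,-2,-1] = (-7 - 9) / (-1 - (-3)) = -8
p(z) = -3 + 9·(z + 3) + (-8)·(z + 3)(z + 2)
Expanding: p(z) = -8z^2 - 31z - 24

p(z) = -8z^2 - 31z - 24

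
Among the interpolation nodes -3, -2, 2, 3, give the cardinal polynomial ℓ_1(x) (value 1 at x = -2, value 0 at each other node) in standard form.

ℓ_1(x) = (1/20)x^3 - (1/10)x^2 - (9/20)x + 9/10

ℓ_1(x) = (x + 3)(x - 2)(x - 3) / [(1)·(-4)·(-5)]
       = (x^3 - 2x^2 - 9x + 18) / (20)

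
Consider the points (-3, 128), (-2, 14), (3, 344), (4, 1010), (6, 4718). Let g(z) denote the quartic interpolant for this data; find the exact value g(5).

2352

L_0(5) = (7)·(2)·(1)·(-1)/[(-1)·(-6)·(-7)·(-9)] = -1/27
L_1(5) = (8)·(2)·(1)·(-1)/[(1)·(-5)·(-6)·(-8)] = 1/15
L_2(5) = (8)·(7)·(1)·(-1)/[(6)·(5)·(-1)·(-3)] = -28/45
L_3(5) = (8)·(7)·(2)·(-1)/[(7)·(6)·(1)·(-2)] = 4/3
L_4(5) = (8)·(7)·(2)·(1)/[(9)·(8)·(3)·(2)] = 7/27
Sum: 128·(-1/27) + 14·(1/15) + 344·(-28/45) + 1010·(4/3) + 4718·(7/27) = 2352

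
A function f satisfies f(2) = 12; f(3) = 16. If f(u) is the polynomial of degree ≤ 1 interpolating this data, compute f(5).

24

L_0(5) = (2)/[(-1)] = -2
L_1(5) = (3)/[(1)] = 3
Sum: 12·(-2) + 16·(3) = 24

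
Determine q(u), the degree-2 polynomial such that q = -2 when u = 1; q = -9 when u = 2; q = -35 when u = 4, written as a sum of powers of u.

Newton's divided differences:
q[1,2] = (-9 - (-2)) / (2 - 1) = -7
q[2,4] = (-35 - (-9)) / (4 - 2) = -13
q[1,2,4] = (-13 - (-7)) / (4 - 1) = -2
q(u) = -2 + (-7)·(u - 1) + (-2)·(u - 1)(u - 2)
Expanding: q(u) = -2u^2 - u + 1

q(u) = -2u^2 - u + 1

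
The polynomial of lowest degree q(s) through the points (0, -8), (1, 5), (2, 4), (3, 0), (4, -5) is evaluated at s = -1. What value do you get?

-55

Evaluate each Lagrange basis at s = -1:
L_0(-1) = (-2)·(-3)·(-4)·(-5)/[(-1)·(-2)·(-3)·(-4)] = 5
L_1(-1) = (-1)·(-3)·(-4)·(-5)/[(1)·(-1)·(-2)·(-3)] = -10
L_2(-1) = (-1)·(-2)·(-4)·(-5)/[(2)·(1)·(-1)·(-2)] = 10
L_3(-1) = (-1)·(-2)·(-3)·(-5)/[(3)·(2)·(1)·(-1)] = -5
L_4(-1) = (-1)·(-2)·(-3)·(-4)/[(4)·(3)·(2)·(1)] = 1
Sum: (-8)·(5) + 5·(-10) + 4·(10) + 0 + (-5)·(1) = -55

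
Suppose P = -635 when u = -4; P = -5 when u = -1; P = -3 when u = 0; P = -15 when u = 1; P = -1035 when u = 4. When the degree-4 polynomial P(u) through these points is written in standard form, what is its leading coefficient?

-3

The leading coefficient equals the top divided difference P[-4,-1,0,1,4].
P[-4,-1] = (-5 - (-635)) / (-1 - (-4)) = 210
P[-1,0] = (-3 - (-5)) / (0 - (-1)) = 2
P[0,1] = (-15 - (-3)) / (1 - 0) = -12
P[1,4] = (-1035 - (-15)) / (4 - 1) = -340
P[-4,-1,0] = (2 - 210) / (0 - (-4)) = -52
P[-1,0,1] = (-12 - 2) / (1 - (-1)) = -7
P[0,1,4] = (-340 - (-12)) / (4 - 0) = -82
P[-4,-1,0,1] = (-7 - (-52)) / (1 - (-4)) = 9
P[-1,0,1,4] = (-82 - (-7)) / (4 - (-1)) = -15
P[-4,-1,0,1,4] = (-15 - 9) / (4 - (-4)) = -3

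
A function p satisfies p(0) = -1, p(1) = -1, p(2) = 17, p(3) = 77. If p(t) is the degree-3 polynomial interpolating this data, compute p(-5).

Using Newton's divided-difference form:
p[0,1] = (-1 - (-1)) / (1 - 0) = 0
p[1,2] = (17 - (-1)) / (2 - 1) = 18
p[2,3] = (77 - 17) / (3 - 2) = 60
p[0,1,2] = (18 - 0) / (2 - 0) = 9
p[1,2,3] = (60 - 18) / (3 - 1) = 21
p[0,1,2,3] = (21 - 9) / (3 - 0) = 4
p(-5) = -1 + 0·(-5) + 9·(-5)·(-6) + 4·(-5)·(-6)·(-7) = -571

-571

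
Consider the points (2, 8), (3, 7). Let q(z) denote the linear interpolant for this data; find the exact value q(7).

L_0(7) = (4)/[(-1)] = -4
L_1(7) = (5)/[(1)] = 5
Sum: 8·(-4) + 7·(5) = 3

3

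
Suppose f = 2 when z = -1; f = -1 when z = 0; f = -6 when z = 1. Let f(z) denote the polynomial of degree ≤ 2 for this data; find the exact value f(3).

-22

Using Newton's divided-difference form:
f[-1,0] = (-1 - 2) / (0 - (-1)) = -3
f[0,1] = (-6 - (-1)) / (1 - 0) = -5
f[-1,0,1] = (-5 - (-3)) / (1 - (-1)) = -1
f(3) = 2 + (-3)·(4) + (-1)·(4)·(3) = -22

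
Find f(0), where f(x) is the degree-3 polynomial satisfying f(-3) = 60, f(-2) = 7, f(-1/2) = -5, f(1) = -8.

-3

L_0(0) = (2)·(1/2)·(-1)/[(-1)·(-5/2)·(-4)] = 1/10
L_1(0) = (3)·(1/2)·(-1)/[(1)·(-3/2)·(-3)] = -1/3
L_2(0) = (3)·(2)·(-1)/[(5/2)·(3/2)·(-3/2)] = 16/15
L_3(0) = (3)·(2)·(1/2)/[(4)·(3)·(3/2)] = 1/6
Sum: 60·(1/10) + 7·(-1/3) + (-5)·(16/15) + (-8)·(1/6) = -3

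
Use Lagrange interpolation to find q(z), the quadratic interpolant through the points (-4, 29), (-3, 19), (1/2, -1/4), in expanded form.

Build the Lagrange basis polynomials:
L_0(z) = (z + 3)(z - 1/2) / [9/2] = (2/9)z^2 + (5/9)z - 1/3
L_1(z) = (z + 4)(z - 1/2) / [-7/2] = -(2/7)z^2 - z + 4/7
L_2(z) = (z + 4)(z + 3) / [63/4] = (4/63)z^2 + (4/9)z + 16/21
q(z) = 29·L_0 + 19·L_1 + (-1/4)·L_2
  29·L_0(z) = (58/9)z^2 + (145/9)z - 29/3
  19·L_1(z) = -(38/7)z^2 - 19z + 76/7
  (-1/4)·L_2(z) = -(1/63)z^2 - (1/9)z - 4/21
Adding term by term: z^2 - 3z + 1

q(z) = z^2 - 3z + 1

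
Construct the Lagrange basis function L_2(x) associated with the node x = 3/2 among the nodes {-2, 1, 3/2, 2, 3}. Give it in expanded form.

L_2(x) = (x + 2)(x - 1)(x - 2)(x - 3) / [(7/2)·(1/2)·(-1/2)·(-3/2)]
       = (x^4 - 4x^3 - x^2 + 16x - 12) / (21/16)

L_2(x) = (16/21)x^4 - (64/21)x^3 - (16/21)x^2 + (256/21)x - 64/7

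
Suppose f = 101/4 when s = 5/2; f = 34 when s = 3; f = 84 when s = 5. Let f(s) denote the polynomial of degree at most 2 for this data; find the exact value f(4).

56

Evaluate each Lagrange basis at s = 4:
L_0(4) = (1)·(-1)/[(-1/2)·(-5/2)] = -4/5
L_1(4) = (3/2)·(-1)/[(1/2)·(-2)] = 3/2
L_2(4) = (3/2)·(1)/[(5/2)·(2)] = 3/10
Sum: 101/4·(-4/5) + 34·(3/2) + 84·(3/10) = 56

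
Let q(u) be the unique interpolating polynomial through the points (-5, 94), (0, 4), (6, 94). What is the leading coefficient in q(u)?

3

The leading coefficient equals the top divided difference q[-5,0,6].
q[-5,0] = (4 - 94) / (0 - (-5)) = -18
q[0,6] = (94 - 4) / (6 - 0) = 15
q[-5,0,6] = (15 - (-18)) / (6 - (-5)) = 3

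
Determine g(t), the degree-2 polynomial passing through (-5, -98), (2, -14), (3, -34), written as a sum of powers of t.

Build the Lagrange basis polynomials:
L_0(t) = (t - 2)(t - 3) / [56] = (1/56)t^2 - (5/56)t + 3/28
L_1(t) = (t + 5)(t - 3) / [-7] = -(1/7)t^2 - (2/7)t + 15/7
L_2(t) = (t + 5)(t - 2) / [8] = (1/8)t^2 + (3/8)t - 5/4
g(t) = (-98)·L_0 + (-14)·L_1 + (-34)·L_2
  (-98)·L_0(t) = -(7/4)t^2 + (35/4)t - 21/2
  (-14)·L_1(t) = 2t^2 + 4t - 30
  (-34)·L_2(t) = -(17/4)t^2 - (51/4)t + 85/2
Adding term by term: -4t^2 + 2

g(t) = -4t^2 + 2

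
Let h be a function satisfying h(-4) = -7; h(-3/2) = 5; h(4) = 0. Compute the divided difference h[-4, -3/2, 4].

-157/220

h[-4,-3/2] = (5 - (-7)) / (-3/2 - (-4)) = 24/5
h[-3/2,4] = (0 - 5) / (4 - (-3/2)) = -10/11
h[-4,-3/2,4] = (-10/11 - 24/5) / (4 - (-4)) = -157/220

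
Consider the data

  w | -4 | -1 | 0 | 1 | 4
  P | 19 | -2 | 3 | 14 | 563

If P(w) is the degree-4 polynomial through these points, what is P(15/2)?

79953/16

L_0(15/2) = (17/2)·(15/2)·(13/2)·(7/2)/[(-3)·(-4)·(-5)·(-8)] = 1547/512
L_1(15/2) = (23/2)·(15/2)·(13/2)·(7/2)/[(3)·(-1)·(-2)·(-5)] = -2093/32
L_2(15/2) = (23/2)·(17/2)·(13/2)·(7/2)/[(4)·(1)·(-1)·(-4)] = 35581/256
L_3(15/2) = (23/2)·(17/2)·(15/2)·(7/2)/[(5)·(2)·(1)·(-3)] = -2737/32
L_4(15/2) = (23/2)·(17/2)·(15/2)·(13/2)/[(8)·(5)·(4)·(3)] = 5083/512
Sum: 19·(1547/512) + (-2)·(-2093/32) + 3·(35581/256) + 14·(-2737/32) + 563·(5083/512) = 79953/16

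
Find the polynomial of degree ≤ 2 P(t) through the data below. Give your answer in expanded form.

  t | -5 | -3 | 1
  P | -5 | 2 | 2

Build the Lagrange basis polynomials:
L_0(t) = (t + 3)(t - 1) / [12] = (1/12)t^2 + (1/6)t - 1/4
L_1(t) = (t + 5)(t - 1) / [-8] = -(1/8)t^2 - (1/2)t + 5/8
L_2(t) = (t + 5)(t + 3) / [24] = (1/24)t^2 + (1/3)t + 5/8
P(t) = (-5)·L_0 + 2·L_1 + 2·L_2
  (-5)·L_0(t) = -(5/12)t^2 - (5/6)t + 5/4
  2·L_1(t) = -(1/4)t^2 - t + 5/4
  2·L_2(t) = (1/12)t^2 + (2/3)t + 5/4
Adding term by term: -(7/12)t^2 - (7/6)t + 15/4

P(t) = -(7/12)t^2 - (7/6)t + 15/4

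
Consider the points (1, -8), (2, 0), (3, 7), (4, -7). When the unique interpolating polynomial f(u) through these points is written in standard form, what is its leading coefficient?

The leading coefficient equals the top divided difference f[1,2,3,4].
f[1,2] = (0 - (-8)) / (2 - 1) = 8
f[2,3] = (7 - 0) / (3 - 2) = 7
f[3,4] = (-7 - 7) / (4 - 3) = -14
f[1,2,3] = (7 - 8) / (3 - 1) = -1/2
f[2,3,4] = (-14 - 7) / (4 - 2) = -21/2
f[1,2,3,4] = (-21/2 - (-1/2)) / (4 - 1) = -10/3

-10/3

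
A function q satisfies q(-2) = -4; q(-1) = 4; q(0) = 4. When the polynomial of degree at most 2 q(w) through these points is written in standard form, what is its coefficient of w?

-4

Build the Lagrange basis polynomials:
L_0(w) = (w + 1)w / [2] = (1/2)w^2 + (1/2)w
L_1(w) = (w + 2)w / [-1] = -w^2 - 2w
L_2(w) = (w + 2)(w + 1) / [2] = (1/2)w^2 + (3/2)w + 1
q(w) = (-4)·L_0 + 4·L_1 + 4·L_2
Only the coefficient of w is needed; take it from each L_i and combine:
(-4)·(1/2) + 4·(-2) + 4·(3/2) = -4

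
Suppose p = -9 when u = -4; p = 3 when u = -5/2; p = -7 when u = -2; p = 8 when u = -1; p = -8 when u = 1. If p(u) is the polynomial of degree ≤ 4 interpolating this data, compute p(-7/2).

541/28

Evaluate each Lagrange basis at u = -7/2:
L_0(-7/2) = (-1)·(-3/2)·(-5/2)·(-9/2)/[(-3/2)·(-2)·(-3)·(-5)] = 3/8
L_1(-7/2) = (1/2)·(-3/2)·(-5/2)·(-9/2)/[(3/2)·(-1/2)·(-3/2)·(-7/2)] = 15/7
L_2(-7/2) = (1/2)·(-1)·(-5/2)·(-9/2)/[(2)·(1/2)·(-1)·(-3)] = -15/8
L_3(-7/2) = (1/2)·(-1)·(-3/2)·(-9/2)/[(3)·(3/2)·(1)·(-2)] = 3/8
L_4(-7/2) = (1/2)·(-1)·(-3/2)·(-5/2)/[(5)·(7/2)·(3)·(2)] = -1/56
Sum: (-9)·(3/8) + 3·(15/7) + (-7)·(-15/8) + 8·(3/8) + (-8)·(-1/56) = 541/28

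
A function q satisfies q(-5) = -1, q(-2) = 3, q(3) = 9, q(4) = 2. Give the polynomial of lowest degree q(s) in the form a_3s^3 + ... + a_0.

q(s) = -(3/20)s^3 - (37/60)s^2 + (43/15)s + 10

Build the Lagrange basis polynomials:
L_0(s) = (s + 2)(s - 3)(s - 4) / [-216] = -(1/216)s^3 + (5/216)s^2 + (1/108)s - 1/9
L_1(s) = (s + 5)(s - 3)(s - 4) / [90] = (1/90)s^3 - (1/45)s^2 - (23/90)s + 2/3
L_2(s) = (s + 5)(s + 2)(s - 4) / [-40] = -(1/40)s^3 - (3/40)s^2 + (9/20)s + 1
L_3(s) = (s + 5)(s + 2)(s - 3) / [54] = (1/54)s^3 + (2/27)s^2 - (11/54)s - 5/9
q(s) = (-1)·L_0 + 3·L_1 + 9·L_2 + 2·L_3
  (-1)·L_0(s) = (1/216)s^3 - (5/216)s^2 - (1/108)s + 1/9
  3·L_1(s) = (1/30)s^3 - (1/15)s^2 - (23/30)s + 2
  9·L_2(s) = -(9/40)s^3 - (27/40)s^2 + (81/20)s + 9
  2·L_3(s) = (1/27)s^3 + (4/27)s^2 - (11/27)s - 10/9
Adding term by term: -(3/20)s^3 - (37/60)s^2 + (43/15)s + 10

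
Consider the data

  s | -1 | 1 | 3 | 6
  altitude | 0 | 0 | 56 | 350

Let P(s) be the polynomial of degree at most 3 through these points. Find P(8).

L_0(8) = (7)·(5)·(2)/[(-2)·(-4)·(-7)] = -5/4
L_1(8) = (9)·(5)·(2)/[(2)·(-2)·(-5)] = 9/2
L_2(8) = (9)·(7)·(2)/[(4)·(2)·(-3)] = -21/4
L_3(8) = (9)·(7)·(5)/[(7)·(5)·(3)] = 3
Sum: 0 + 0 + 56·(-21/4) + 350·(3) = 756

756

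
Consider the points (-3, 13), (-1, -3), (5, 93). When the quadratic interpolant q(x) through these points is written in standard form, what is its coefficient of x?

Build the Lagrange basis polynomials:
L_0(x) = (x + 1)(x - 5) / [16] = (1/16)x^2 - (1/4)x - 5/16
L_1(x) = (x + 3)(x - 5) / [-12] = -(1/12)x^2 + (1/6)x + 5/4
L_2(x) = (x + 3)(x + 1) / [48] = (1/48)x^2 + (1/12)x + 1/16
q(x) = 13·L_0 + (-3)·L_1 + 93·L_2
Only the coefficient of x is needed; take it from each L_i and combine:
13·(-1/4) + (-3)·(1/6) + 93·(1/12) = 4

4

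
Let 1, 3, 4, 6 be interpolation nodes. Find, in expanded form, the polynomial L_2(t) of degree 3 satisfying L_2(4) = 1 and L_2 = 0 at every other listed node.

L_2(t) = (t - 1)(t - 3)(t - 6) / [(3)·(1)·(-2)]
       = (t^3 - 10t^2 + 27t - 18) / (-6)

L_2(t) = -(1/6)t^3 + (5/3)t^2 - (9/2)t + 3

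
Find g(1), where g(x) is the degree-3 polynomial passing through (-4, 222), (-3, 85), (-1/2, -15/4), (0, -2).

L_0(1) = (4)·(3/2)·(1)/[(-1)·(-7/2)·(-4)] = -3/7
L_1(1) = (5)·(3/2)·(1)/[(1)·(-5/2)·(-3)] = 1
L_2(1) = (5)·(4)·(1)/[(7/2)·(5/2)·(-1/2)] = -32/7
L_3(1) = (5)·(4)·(3/2)/[(4)·(3)·(1/2)] = 5
Sum: 222·(-3/7) + 85·(1) + (-15/4)·(-32/7) + (-2)·(5) = -3

-3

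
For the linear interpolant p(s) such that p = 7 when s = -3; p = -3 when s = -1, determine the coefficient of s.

-5

L_0(s) = (s + 1) / [-2] = -(1/2)s - 1/2
L_1(s) = (s + 3) / [2] = (1/2)s + 3/2
p(s) = 7·L_0 + (-3)·L_1
Only the coefficient of s is needed; take it from each L_i and combine:
7·(-1/2) + (-3)·(1/2) = -5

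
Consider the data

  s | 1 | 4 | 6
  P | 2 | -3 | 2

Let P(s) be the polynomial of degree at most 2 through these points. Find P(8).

41/3

Evaluate each Lagrange basis at s = 8:
L_0(8) = (4)·(2)/[(-3)·(-5)] = 8/15
L_1(8) = (7)·(2)/[(3)·(-2)] = -7/3
L_2(8) = (7)·(4)/[(5)·(2)] = 14/5
Sum: 2·(8/15) + (-3)·(-7/3) + 2·(14/5) = 41/3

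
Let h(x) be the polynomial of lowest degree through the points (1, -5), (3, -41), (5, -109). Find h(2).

L_0(2) = (-1)·(-3)/[(-2)·(-4)] = 3/8
L_1(2) = (1)·(-3)/[(2)·(-2)] = 3/4
L_2(2) = (1)·(-1)/[(4)·(2)] = -1/8
Sum: (-5)·(3/8) + (-41)·(3/4) + (-109)·(-1/8) = -19

-19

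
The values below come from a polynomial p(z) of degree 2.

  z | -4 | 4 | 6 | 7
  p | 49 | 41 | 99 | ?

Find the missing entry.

The 3 known values determine p uniquely (degree ≤ 2).
Evaluate each Lagrange basis at z = 7:
L_0(7) = (3)·(1)/[(-8)·(-10)] = 3/80
L_1(7) = (11)·(1)/[(8)·(-2)] = -11/16
L_2(7) = (11)·(3)/[(10)·(2)] = 33/20
Sum: 49·(3/80) + 41·(-11/16) + 99·(33/20) = 137

137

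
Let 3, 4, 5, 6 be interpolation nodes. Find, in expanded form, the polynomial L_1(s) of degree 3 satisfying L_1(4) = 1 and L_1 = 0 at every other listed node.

L_1(s) = (1/2)s^3 - 7s^2 + (63/2)s - 45

L_1(s) = (s - 3)(s - 5)(s - 6) / [(1)·(-1)·(-2)]
       = (s^3 - 14s^2 + 63s - 90) / (2)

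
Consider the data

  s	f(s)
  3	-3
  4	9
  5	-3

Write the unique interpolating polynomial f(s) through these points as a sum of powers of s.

f(s) = -12s^2 + 96s - 183

Newton's divided differences:
f[3,4] = (9 - (-3)) / (4 - 3) = 12
f[4,5] = (-3 - 9) / (5 - 4) = -12
f[3,4,5] = (-12 - 12) / (5 - 3) = -12
f(s) = -3 + 12·(s - 3) + (-12)·(s - 3)(s - 4)
Expanding: f(s) = -12s^2 + 96s - 183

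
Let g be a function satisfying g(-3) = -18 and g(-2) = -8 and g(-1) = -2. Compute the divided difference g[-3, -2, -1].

g[-3,-2] = (-8 - (-18)) / (-2 - (-3)) = 10
g[-2,-1] = (-2 - (-8)) / (-1 - (-2)) = 6
g[-3,-2,-1] = (6 - 10) / (-1 - (-3)) = -2

-2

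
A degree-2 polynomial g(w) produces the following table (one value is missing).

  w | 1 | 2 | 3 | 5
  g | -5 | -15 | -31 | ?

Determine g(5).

The 3 known values determine g uniquely (degree ≤ 2).
Evaluate each Lagrange basis at w = 5:
L_0(5) = (3)·(2)/[(-1)·(-2)] = 3
L_1(5) = (4)·(2)/[(1)·(-1)] = -8
L_2(5) = (4)·(3)/[(2)·(1)] = 6
Sum: (-5)·(3) + (-15)·(-8) + (-31)·(6) = -81

-81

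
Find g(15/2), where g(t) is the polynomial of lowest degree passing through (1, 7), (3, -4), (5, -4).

L_0(15/2) = (9/2)·(5/2)/[(-2)·(-4)] = 45/32
L_1(15/2) = (13/2)·(5/2)/[(2)·(-2)] = -65/16
L_2(15/2) = (13/2)·(9/2)/[(4)·(2)] = 117/32
Sum: 7·(45/32) + (-4)·(-65/16) + (-4)·(117/32) = 367/32

367/32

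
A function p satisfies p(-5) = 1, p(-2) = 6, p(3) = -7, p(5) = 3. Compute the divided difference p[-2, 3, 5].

38/35

p[-2,3] = (-7 - 6) / (3 - (-2)) = -13/5
p[3,5] = (3 - (-7)) / (5 - 3) = 5
p[-2,3,5] = (5 - (-13/5)) / (5 - (-2)) = 38/35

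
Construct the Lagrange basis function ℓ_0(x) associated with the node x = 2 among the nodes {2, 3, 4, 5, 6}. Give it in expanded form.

ℓ_0(x) = (x - 3)(x - 4)(x - 5)(x - 6) / [(-1)·(-2)·(-3)·(-4)]
       = (x^4 - 18x^3 + 119x^2 - 342x + 360) / (24)

ℓ_0(x) = (1/24)x^4 - (3/4)x^3 + (119/24)x^2 - (57/4)x + 15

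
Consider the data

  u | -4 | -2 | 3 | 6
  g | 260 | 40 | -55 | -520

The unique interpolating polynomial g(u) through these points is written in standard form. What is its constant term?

L_0(u) = (u + 2)(u - 3)(u - 6) / [-140] = -(1/140)u^3 + (1/20)u^2 - 9/35
L_1(u) = (u + 4)(u - 3)(u - 6) / [80] = (1/80)u^3 - (1/16)u^2 - (9/40)u + 9/10
L_2(u) = (u + 4)(u + 2)(u - 6) / [-105] = -(1/105)u^3 + (4/15)u + 16/35
L_3(u) = (u + 4)(u + 2)(u - 3) / [240] = (1/240)u^3 + (1/80)u^2 - (1/24)u - 1/10
g(u) = 260·L_0 + 40·L_1 + (-55)·L_2 + (-520)·L_3
Only the constant term is needed; take it from each L_i and combine:
260·(-9/35) + 40·(9/10) + (-55)·(16/35) + (-520)·(-1/10) = -4

-4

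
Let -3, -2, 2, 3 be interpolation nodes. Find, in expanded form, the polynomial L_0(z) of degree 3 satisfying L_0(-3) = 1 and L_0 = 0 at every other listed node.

L_0(z) = (z + 2)(z - 2)(z - 3) / [(-1)·(-5)·(-6)]
       = (z^3 - 3z^2 - 4z + 12) / (-30)

L_0(z) = -(1/30)z^3 + (1/10)z^2 + (2/15)z - 2/5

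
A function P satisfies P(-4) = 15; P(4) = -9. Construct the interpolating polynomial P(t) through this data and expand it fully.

P(t) = -3t + 3

L_0(t) = (t - 4) / [-8] = -(1/8)t + 1/2
L_1(t) = (t + 4) / [8] = (1/8)t + 1/2
P(t) = 15·L_0 + (-9)·L_1
  15·L_0(t) = -(15/8)t + 15/2
  (-9)·L_1(t) = -(9/8)t - 9/2
Adding term by term: -3t + 3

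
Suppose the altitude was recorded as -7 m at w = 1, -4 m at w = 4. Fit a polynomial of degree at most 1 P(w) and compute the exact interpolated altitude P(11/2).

-5/2

Evaluate each Lagrange basis at w = 11/2:
L_0(11/2) = (3/2)/[(-3)] = -1/2
L_1(11/2) = (9/2)/[(3)] = 3/2
Sum: (-7)·(-1/2) + (-4)·(3/2) = -5/2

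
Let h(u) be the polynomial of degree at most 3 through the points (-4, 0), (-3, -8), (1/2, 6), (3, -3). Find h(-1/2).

1/4

Evaluate each Lagrange basis at u = -1/2:
L_0(-1/2) = (5/2)·(-1)·(-7/2)/[(-1)·(-9/2)·(-7)] = -5/18
L_1(-1/2) = (7/2)·(-1)·(-7/2)/[(1)·(-7/2)·(-6)] = 7/12
L_2(-1/2) = (7/2)·(5/2)·(-7/2)/[(9/2)·(7/2)·(-5/2)] = 7/9
L_3(-1/2) = (7/2)·(5/2)·(-1)/[(7)·(6)·(5/2)] = -1/12
Sum: 0 + (-8)·(7/12) + 6·(7/9) + (-3)·(-1/12) = 1/4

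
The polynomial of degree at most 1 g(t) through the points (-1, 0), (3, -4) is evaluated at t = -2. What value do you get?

1

Evaluate each Lagrange basis at t = -2:
L_0(-2) = (-5)/[(-4)] = 5/4
L_1(-2) = (-1)/[(4)] = -1/4
Sum: 0 + (-4)·(-1/4) = 1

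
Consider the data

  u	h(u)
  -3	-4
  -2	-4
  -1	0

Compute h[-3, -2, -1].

2

h[-3,-2] = (-4 - (-4)) / (-2 - (-3)) = 0
h[-2,-1] = (0 - (-4)) / (-1 - (-2)) = 4
h[-3,-2,-1] = (4 - 0) / (-1 - (-3)) = 2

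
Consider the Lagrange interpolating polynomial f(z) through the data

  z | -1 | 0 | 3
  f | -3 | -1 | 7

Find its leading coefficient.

L_0(z) = z(z - 3) / [4] = (1/4)z^2 - (3/4)z
L_1(z) = (z + 1)(z - 3) / [-3] = -(1/3)z^2 + (2/3)z + 1
L_2(z) = (z + 1)z / [12] = (1/12)z^2 + (1/12)z
f(z) = (-3)·L_0 + (-1)·L_1 + 7·L_2
Only the coefficient of z^2 is needed; take it from each L_i and combine:
(-3)·(1/4) + (-1)·(-1/3) + 7·(1/12) = 1/6

1/6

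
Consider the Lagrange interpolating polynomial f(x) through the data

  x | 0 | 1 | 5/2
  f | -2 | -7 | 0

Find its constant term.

Build the Lagrange basis polynomials:
L_0(x) = (x - 1)(x - 5/2) / [5/2] = (2/5)x^2 - (7/5)x + 1
L_1(x) = x(x - 5/2) / [-3/2] = -(2/3)x^2 + (5/3)x
L_2(x) = x(x - 1) / [15/4] = (4/15)x^2 - (4/15)x
f(x) = (-2)·L_0 + (-7)·L_1 + 0·L_2
Only the constant term is needed; take it from each L_i and combine:
(-2)·(1) + (-7)·(0) + 0·(0) = -2

-2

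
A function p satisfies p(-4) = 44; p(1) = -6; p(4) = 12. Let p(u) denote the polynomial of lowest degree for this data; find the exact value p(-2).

12

Evaluate each Lagrange basis at u = -2:
L_0(-2) = (-3)·(-6)/[(-5)·(-8)] = 9/20
L_1(-2) = (2)·(-6)/[(5)·(-3)] = 4/5
L_2(-2) = (2)·(-3)/[(8)·(3)] = -1/4
Sum: 44·(9/20) + (-6)·(4/5) + 12·(-1/4) = 12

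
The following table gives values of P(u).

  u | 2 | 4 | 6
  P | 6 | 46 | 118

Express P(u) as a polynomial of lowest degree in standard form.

P(u) = 4u^2 - 4u - 2

Build the Lagrange basis polynomials:
L_0(u) = (u - 4)(u - 6) / [8] = (1/8)u^2 - (5/4)u + 3
L_1(u) = (u - 2)(u - 6) / [-4] = -(1/4)u^2 + 2u - 3
L_2(u) = (u - 2)(u - 4) / [8] = (1/8)u^2 - (3/4)u + 1
P(u) = 6·L_0 + 46·L_1 + 118·L_2
  6·L_0(u) = (3/4)u^2 - (15/2)u + 18
  46·L_1(u) = -(23/2)u^2 + 92u - 138
  118·L_2(u) = (59/4)u^2 - (177/2)u + 118
Adding term by term: 4u^2 - 4u - 2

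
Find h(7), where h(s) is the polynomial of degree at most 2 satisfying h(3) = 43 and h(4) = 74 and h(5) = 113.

215

Using Newton's divided-difference form:
h[3,4] = (74 - 43) / (4 - 3) = 31
h[4,5] = (113 - 74) / (5 - 4) = 39
h[3,4,5] = (39 - 31) / (5 - 3) = 4
h(7) = 43 + 31·(4) + 4·(4)·(3) = 215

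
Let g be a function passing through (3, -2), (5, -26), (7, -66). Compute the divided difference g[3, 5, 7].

g[3,5] = (-26 - (-2)) / (5 - 3) = -12
g[5,7] = (-66 - (-26)) / (7 - 5) = -20
g[3,5,7] = (-20 - (-12)) / (7 - 3) = -2

-2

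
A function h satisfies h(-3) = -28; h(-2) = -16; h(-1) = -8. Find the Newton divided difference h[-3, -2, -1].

h[-3,-2] = (-16 - (-28)) / (-2 - (-3)) = 12
h[-2,-1] = (-8 - (-16)) / (-1 - (-2)) = 8
h[-3,-2,-1] = (8 - 12) / (-1 - (-3)) = -2

-2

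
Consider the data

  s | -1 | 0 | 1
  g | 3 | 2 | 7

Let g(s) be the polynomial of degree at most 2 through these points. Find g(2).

18

L_0(2) = (2)·(1)/[(-1)·(-2)] = 1
L_1(2) = (3)·(1)/[(1)·(-1)] = -3
L_2(2) = (3)·(2)/[(2)·(1)] = 3
Sum: 3·(1) + 2·(-3) + 7·(3) = 18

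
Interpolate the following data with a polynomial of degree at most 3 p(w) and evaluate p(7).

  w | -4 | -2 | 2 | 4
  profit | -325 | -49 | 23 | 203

Evaluate each Lagrange basis at w = 7:
L_0(7) = (9)·(5)·(3)/[(-2)·(-6)·(-8)] = -45/32
L_1(7) = (11)·(5)·(3)/[(2)·(-4)·(-6)] = 55/16
L_2(7) = (11)·(9)·(3)/[(6)·(4)·(-2)] = -99/16
L_3(7) = (11)·(9)·(5)/[(8)·(6)·(2)] = 165/32
Sum: (-325)·(-45/32) + (-49)·(55/16) + 23·(-99/16) + 203·(165/32) = 1193

1193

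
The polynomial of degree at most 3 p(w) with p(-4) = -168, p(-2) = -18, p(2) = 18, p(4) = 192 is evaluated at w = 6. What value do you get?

662

Evaluate each Lagrange basis at w = 6:
L_0(6) = (8)·(4)·(2)/[(-2)·(-6)·(-8)] = -2/3
L_1(6) = (10)·(4)·(2)/[(2)·(-4)·(-6)] = 5/3
L_2(6) = (10)·(8)·(2)/[(6)·(4)·(-2)] = -10/3
L_3(6) = (10)·(8)·(4)/[(8)·(6)·(2)] = 10/3
Sum: (-168)·(-2/3) + (-18)·(5/3) + 18·(-10/3) + 192·(10/3) = 662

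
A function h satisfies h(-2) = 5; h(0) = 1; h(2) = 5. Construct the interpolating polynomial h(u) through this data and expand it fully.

h(u) = u^2 + 1

Build the Lagrange basis polynomials:
L_0(u) = u(u - 2) / [8] = (1/8)u^2 - (1/4)u
L_1(u) = (u + 2)(u - 2) / [-4] = -(1/4)u^2 + 1
L_2(u) = (u + 2)u / [8] = (1/8)u^2 + (1/4)u
h(u) = 5·L_0 + 1·L_1 + 5·L_2
  5·L_0(u) = (5/8)u^2 - (5/4)u
  1·L_1(u) = -(1/4)u^2 + 1
  5·L_2(u) = (5/8)u^2 + (5/4)u
Adding term by term: u^2 + 1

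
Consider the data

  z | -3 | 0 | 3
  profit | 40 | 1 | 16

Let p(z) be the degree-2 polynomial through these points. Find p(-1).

8

L_0(-1) = (-1)·(-4)/[(-3)·(-6)] = 2/9
L_1(-1) = (2)·(-4)/[(3)·(-3)] = 8/9
L_2(-1) = (2)·(-1)/[(6)·(3)] = -1/9
Sum: 40·(2/9) + 1·(8/9) + 16·(-1/9) = 8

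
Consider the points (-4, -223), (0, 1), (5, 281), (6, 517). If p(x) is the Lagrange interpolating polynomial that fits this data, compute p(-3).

-95

Evaluate each Lagrange basis at x = -3:
L_0(-3) = (-3)·(-8)·(-9)/[(-4)·(-9)·(-10)] = 3/5
L_1(-3) = (1)·(-8)·(-9)/[(4)·(-5)·(-6)] = 3/5
L_2(-3) = (1)·(-3)·(-9)/[(9)·(5)·(-1)] = -3/5
L_3(-3) = (1)·(-3)·(-8)/[(10)·(6)·(1)] = 2/5
Sum: (-223)·(3/5) + 1·(3/5) + 281·(-3/5) + 517·(2/5) = -95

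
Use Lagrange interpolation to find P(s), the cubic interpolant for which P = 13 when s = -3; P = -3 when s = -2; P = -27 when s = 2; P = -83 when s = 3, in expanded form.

L_0(s) = (s + 2)(s - 2)(s - 3) / [-30] = -(1/30)s^3 + (1/10)s^2 + (2/15)s - 2/5
L_1(s) = (s + 3)(s - 2)(s - 3) / [20] = (1/20)s^3 - (1/10)s^2 - (9/20)s + 9/10
L_2(s) = (s + 3)(s + 2)(s - 3) / [-20] = -(1/20)s^3 - (1/10)s^2 + (9/20)s + 9/10
L_3(s) = (s + 3)(s + 2)(s - 2) / [30] = (1/30)s^3 + (1/10)s^2 - (2/15)s - 2/5
P(s) = 13·L_0 + (-3)·L_1 + (-27)·L_2 + (-83)·L_3
  13·L_0(s) = -(13/30)s^3 + (13/10)s^2 + (26/15)s - 26/5
  (-3)·L_1(s) = -(3/20)s^3 + (3/10)s^2 + (27/20)s - 27/10
  (-27)·L_2(s) = (27/20)s^3 + (27/10)s^2 - (243/20)s - 243/10
  (-83)·L_3(s) = -(83/30)s^3 - (83/10)s^2 + (166/15)s + 166/5
Adding term by term: -2s^3 - 4s^2 + 2s + 1

P(s) = -2s^3 - 4s^2 + 2s + 1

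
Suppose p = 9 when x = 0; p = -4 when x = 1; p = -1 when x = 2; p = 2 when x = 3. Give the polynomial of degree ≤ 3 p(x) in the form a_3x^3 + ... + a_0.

Build the Lagrange basis polynomials:
L_0(x) = (x - 1)(x - 2)(x - 3) / [-6] = -(1/6)x^3 + x^2 - (11/6)x + 1
L_1(x) = x(x - 2)(x - 3) / [2] = (1/2)x^3 - (5/2)x^2 + 3x
L_2(x) = x(x - 1)(x - 3) / [-2] = -(1/2)x^3 + 2x^2 - (3/2)x
L_3(x) = x(x - 1)(x - 2) / [6] = (1/6)x^3 - (1/2)x^2 + (1/3)x
p(x) = 9·L_0 + (-4)·L_1 + (-1)·L_2 + 2·L_3
  9·L_0(x) = -(3/2)x^3 + 9x^2 - (33/2)x + 9
  (-4)·L_1(x) = -2x^3 + 10x^2 - 12x
  (-1)·L_2(x) = (1/2)x^3 - 2x^2 + (3/2)x
  2·L_3(x) = (1/3)x^3 - x^2 + (2/3)x
Adding term by term: -(8/3)x^3 + 16x^2 - (79/3)x + 9

p(x) = -(8/3)x^3 + 16x^2 - (79/3)x + 9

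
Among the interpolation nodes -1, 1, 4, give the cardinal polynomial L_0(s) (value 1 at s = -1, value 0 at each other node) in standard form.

L_0(s) = (1/10)s^2 - (1/2)s + 2/5

L_0(s) = (s - 1)(s - 4) / [(-2)·(-5)]
       = (s^2 - 5s + 4) / (10)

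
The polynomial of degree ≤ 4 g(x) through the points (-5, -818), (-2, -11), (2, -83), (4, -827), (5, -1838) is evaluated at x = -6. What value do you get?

Using Newton's divided-difference form:
g[-5,-2] = (-11 - (-818)) / (-2 - (-5)) = 269
g[-2,2] = (-83 - (-11)) / (2 - (-2)) = -18
g[2,4] = (-827 - (-83)) / (4 - 2) = -372
g[4,5] = (-1838 - (-827)) / (5 - 4) = -1011
g[-5,-2,2] = (-18 - 269) / (2 - (-5)) = -41
g[-2,2,4] = (-372 - (-18)) / (4 - (-2)) = -59
g[2,4,5] = (-1011 - (-372)) / (5 - 2) = -213
g[-5,-2,2,4] = (-59 - (-41)) / (4 - (-5)) = -2
g[-2,2,4,5] = (-213 - (-59)) / (5 - (-2)) = -22
g[-5,-2,2,4,5] = (-22 - (-2)) / (5 - (-5)) = -2
g(-6) = -818 + 269·(-1) + (-41)·(-1)·(-4) + (-2)·(-1)·(-4)·(-8) + (-2)·(-1)·(-4)·(-8)·(-10) = -1827

-1827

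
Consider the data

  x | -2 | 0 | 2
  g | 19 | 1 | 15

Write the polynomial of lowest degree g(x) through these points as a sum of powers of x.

Build the Lagrange basis polynomials:
L_0(x) = x(x - 2) / [8] = (1/8)x^2 - (1/4)x
L_1(x) = (x + 2)(x - 2) / [-4] = -(1/4)x^2 + 1
L_2(x) = (x + 2)x / [8] = (1/8)x^2 + (1/4)x
g(x) = 19·L_0 + 1·L_1 + 15·L_2
  19·L_0(x) = (19/8)x^2 - (19/4)x
  1·L_1(x) = -(1/4)x^2 + 1
  15·L_2(x) = (15/8)x^2 + (15/4)x
Adding term by term: 4x^2 - x + 1

g(x) = 4x^2 - x + 1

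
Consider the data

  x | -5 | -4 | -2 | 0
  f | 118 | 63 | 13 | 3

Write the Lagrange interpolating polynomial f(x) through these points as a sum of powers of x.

Build the Lagrange basis polynomials:
L_0(x) = (x + 4)(x + 2)x / [-15] = -(1/15)x^3 - (2/5)x^2 - (8/15)x
L_1(x) = (x + 5)(x + 2)x / [8] = (1/8)x^3 + (7/8)x^2 + (5/4)x
L_2(x) = (x + 5)(x + 4)x / [-12] = -(1/12)x^3 - (3/4)x^2 - (5/3)x
L_3(x) = (x + 5)(x + 4)(x + 2) / [40] = (1/40)x^3 + (11/40)x^2 + (19/20)x + 1
f(x) = 118·L_0 + 63·L_1 + 13·L_2 + 3·L_3
  118·L_0(x) = -(118/15)x^3 - (236/5)x^2 - (944/15)x
  63·L_1(x) = (63/8)x^3 + (441/8)x^2 + (315/4)x
  13·L_2(x) = -(13/12)x^3 - (39/4)x^2 - (65/3)x
  3·L_3(x) = (3/40)x^3 + (33/40)x^2 + (57/20)x + 3
Adding term by term: -x^3 - x^2 - 3x + 3

f(x) = -x^3 - x^2 - 3x + 3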